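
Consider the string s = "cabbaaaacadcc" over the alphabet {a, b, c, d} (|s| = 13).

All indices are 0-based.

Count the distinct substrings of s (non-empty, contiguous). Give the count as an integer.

rank | idx | suffix
   0 |   4 | aaaacadcc
   1 |   5 | aaacadcc
   2 |   6 | aacadcc
   3 |   1 | abbaaaacadcc
   4 |   7 | acadcc
   5 |   9 | adcc
   6 |   3 | baaaacadcc
   7 |   2 | bbaaaacadcc
   8 |  12 | c
   9 |   0 | cabbaaaacadcc
  10 |   8 | cadcc
  11 |  11 | cc
  12 |  10 | dcc

SA = [4, 5, 6, 1, 7, 9, 3, 2, 12, 0, 8, 11, 10]
[i] adj suffixes → lcp
  [1] 4/5 → 3 ('aaa')
  [2] 5/6 → 2 ('aa')
  [3] 6/1 → 1 ('a')
  [4] 1/7 → 1 ('a')
  [5] 7/9 → 1 ('a')
  [6] 9/3 → 0 ('')
  [7] 3/2 → 1 ('b')
  [8] 2/12 → 0 ('')
  [9] 12/0 → 1 ('c')
  [10] 0/8 → 2 ('ca')
  [11] 8/11 → 1 ('c')
  [12] 11/10 → 0 ('')

n(n+1)/2 = 13·14/2 = 91
Σ LCP = 0 + 3 + 2 + 1 + 1 + 1 + 0 + 1 + 0 + 1 + 2 + 1 + 0 = 13
distinct = 91 − 13 = 78

78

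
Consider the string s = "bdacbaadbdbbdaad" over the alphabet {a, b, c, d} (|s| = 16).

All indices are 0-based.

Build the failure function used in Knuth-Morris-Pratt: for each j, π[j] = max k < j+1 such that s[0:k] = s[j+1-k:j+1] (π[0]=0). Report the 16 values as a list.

π[0] = 0
j=1 s[j]='d': π[1]=0 (border '')
j=2 s[j]='a': π[2]=0 (border '')
j=3 s[j]='c': π[3]=0 (border '')
j=4 s[j]='b': π[4]=1 (border 'b')
j=5 s[j]='a': k: 1→0; π[5]=0 (border '')
j=6 s[j]='a': π[6]=0 (border '')
j=7 s[j]='d': π[7]=0 (border '')
j=8 s[j]='b': π[8]=1 (border 'b')
j=9 s[j]='d': π[9]=2 (border 'bd')
j=10 s[j]='b': k: 2→0; π[10]=1 (border 'b')
j=11 s[j]='b': k: 1→0; π[11]=1 (border 'b')
j=12 s[j]='d': π[12]=2 (border 'bd')
j=13 s[j]='a': π[13]=3 (border 'bda')
j=14 s[j]='a': k: 3→0; π[14]=0 (border '')
j=15 s[j]='d': π[15]=0 (border '')

[0, 0, 0, 0, 1, 0, 0, 0, 1, 2, 1, 1, 2, 3, 0, 0]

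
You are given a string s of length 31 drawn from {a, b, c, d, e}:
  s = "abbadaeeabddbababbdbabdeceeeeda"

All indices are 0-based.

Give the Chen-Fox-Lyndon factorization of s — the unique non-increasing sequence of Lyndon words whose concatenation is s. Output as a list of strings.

["abbadaeeabddb", "ababbdbabdeceeeed", "a"]

emit factor 1: 'abbadaeeabddb' (i=0, period=13)
emit factor 2: 'ababbdbabdeceeeed' (i=13, period=17)
emit factor 3: 'a' (i=30, period=1)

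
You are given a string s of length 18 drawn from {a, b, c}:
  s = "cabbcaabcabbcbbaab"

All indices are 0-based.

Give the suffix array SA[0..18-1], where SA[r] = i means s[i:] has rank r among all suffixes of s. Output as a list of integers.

sorted suffixes:
  #0 SA[0]=15  'aab'
  #1 SA[1]=5  'aabcabbcbbaab'
  #2 SA[2]=16  'ab'
  #3 SA[3]=1  'abbcaabcabbcbbaab'
  #4 SA[4]=9  'abbcbbaab'
  #5 SA[5]=6  'abcabbcbbaab'
  #6 SA[6]=17  'b'
  #7 SA[7]=14  'baab'
  #8 SA[8]=13  'bbaab'
  #9 SA[9]=2  'bbcaabcabbcbbaab'
  #10 SA[10]=10  'bbcbbaab'
  #11 SA[11]=3  'bcaabcabbcbbaab'
  #12 SA[12]=7  'bcabbcbbaab'
  #13 SA[13]=11  'bcbbaab'
  #14 SA[14]=4  'caabcabbcbbaab'
  #15 SA[15]=0  'cabbcaabcabbcbbaab'
  #16 SA[16]=8  'cabbcbbaab'
  #17 SA[17]=12  'cbbaab'

[15, 5, 16, 1, 9, 6, 17, 14, 13, 2, 10, 3, 7, 11, 4, 0, 8, 12]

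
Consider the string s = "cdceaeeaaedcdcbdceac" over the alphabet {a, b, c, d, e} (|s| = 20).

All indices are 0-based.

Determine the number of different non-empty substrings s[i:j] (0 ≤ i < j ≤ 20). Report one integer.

183

sorted suffixes:
  #0 SA[0]=7  'aaedcdcbdceac'
  #1 SA[1]=18  'ac'
  #2 SA[2]=8  'aedcdcbdceac'
  #3 SA[3]=4  'aeeaaedcdcbdceac'
  #4 SA[4]=14  'bdceac'
  #5 SA[5]=19  'c'
  #6 SA[6]=13  'cbdceac'
  #7 SA[7]=11  'cdcbdceac'
  #8 SA[8]=0  'cdceaeeaaedcdcbdceac'
  #9 SA[9]=16  'ceac'
  #10 SA[10]=2  'ceaeeaaedcdcbdceac'
  #11 SA[11]=12  'dcbdceac'
  #12 SA[12]=10  'dcdcbdceac'
  #13 SA[13]=15  'dceac'
  #14 SA[14]=1  'dceaeeaaedcdcbdceac'
  #15 SA[15]=6  'eaaedcdcbdceac'
  #16 SA[16]=17  'eac'
  #17 SA[17]=3  'eaeeaaedcdcbdceac'
  #18 SA[18]=9  'edcdcbdceac'
  #19 SA[19]=5  'eeaaedcdcbdceac'

SA = [7, 18, 8, 4, 14, 19, 13, 11, 0, 16, 2, 12, 10, 15, 1, 6, 17, 3, 9, 5]
[i] adj suffixes → lcp
  [1] 7/18 → 1 ('a')
  [2] 18/8 → 1 ('a')
  [3] 8/4 → 2 ('ae')
  [4] 4/14 → 0 ('')
  [5] 14/19 → 0 ('')
  [6] 19/13 → 1 ('c')
  [7] 13/11 → 1 ('c')
  [8] 11/0 → 3 ('cdc')
  [9] 0/16 → 1 ('c')
  [10] 16/2 → 3 ('cea')
  [11] 2/12 → 0 ('')
  [12] 12/10 → 2 ('dc')
  [13] 10/15 → 2 ('dc')
  [14] 15/1 → 4 ('dcea')
  [15] 1/6 → 0 ('')
  [16] 6/17 → 2 ('ea')
  [17] 17/3 → 2 ('ea')
  [18] 3/9 → 1 ('e')
  [19] 9/5 → 1 ('e')

n(n+1)/2 = 20·21/2 = 210
Σ LCP = 0 + 1 + 1 + 2 + 0 + 0 + 1 + 1 + 3 + 1 + 3 + 0 + 2 + 2 + 4 + 0 + 2 + 2 + 1 + 1 = 27
distinct = 210 − 27 = 183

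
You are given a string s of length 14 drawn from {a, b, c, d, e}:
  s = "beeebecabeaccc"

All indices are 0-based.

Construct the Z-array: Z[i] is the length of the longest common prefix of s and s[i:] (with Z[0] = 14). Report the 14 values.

Z[0]=14
i=1: i≥r, start 0; Z[1]=0
i=2: i≥r, start 0; Z[2]=0
i=3: i≥r, start 0; Z[3]=0
i=4: i≥r, start 0; Z[4]=2 extend→box=[4,6)
i=5: min(r-i=1, Z[1]=0)=0; Z[5]=0
i=6: i≥r, start 0; Z[6]=0
i=7: i≥r, start 0; Z[7]=0
i=8: i≥r, start 0; Z[8]=2 extend→box=[8,10)
i=9: min(r-i=1, Z[1]=0)=0; Z[9]=0
i=10: i≥r, start 0; Z[10]=0
i=11: i≥r, start 0; Z[11]=0
i=12: i≥r, start 0; Z[12]=0
i=13: i≥r, start 0; Z[13]=0

[14, 0, 0, 0, 2, 0, 0, 0, 2, 0, 0, 0, 0, 0]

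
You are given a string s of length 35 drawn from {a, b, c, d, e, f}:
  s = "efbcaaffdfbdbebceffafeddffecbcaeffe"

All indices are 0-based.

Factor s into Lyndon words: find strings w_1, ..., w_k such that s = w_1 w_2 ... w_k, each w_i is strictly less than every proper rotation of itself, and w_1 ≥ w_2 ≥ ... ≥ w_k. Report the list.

["ef", "bc", "aaffdfbdbebceffafeddffecbcaeffe"]

emit factor 1: 'ef' (i=0, period=2)
emit factor 2: 'bc' (i=2, period=2)
emit factor 3: 'aaffdfbdbebceffafeddffecbcaeffe' (i=4, period=31)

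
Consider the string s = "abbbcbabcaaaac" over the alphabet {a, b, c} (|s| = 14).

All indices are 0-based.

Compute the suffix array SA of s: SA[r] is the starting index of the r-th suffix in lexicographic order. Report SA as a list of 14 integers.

[9, 10, 11, 0, 6, 12, 5, 1, 2, 7, 3, 13, 8, 4]

rank | idx | suffix
   0 |   9 | aaaac
   1 |  10 | aaac
   2 |  11 | aac
   3 |   0 | abbbcbabcaaaac
   4 |   6 | abcaaaac
   5 |  12 | ac
   6 |   5 | babcaaaac
   7 |   1 | bbbcbabcaaaac
   8 |   2 | bbcbabcaaaac
   9 |   7 | bcaaaac
  10 |   3 | bcbabcaaaac
  11 |  13 | c
  12 |   8 | caaaac
  13 |   4 | cbabcaaaac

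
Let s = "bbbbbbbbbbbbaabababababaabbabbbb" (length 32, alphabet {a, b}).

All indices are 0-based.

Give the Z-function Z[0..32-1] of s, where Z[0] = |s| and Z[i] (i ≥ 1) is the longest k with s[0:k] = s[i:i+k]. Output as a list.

[32, 11, 10, 9, 8, 7, 6, 5, 4, 3, 2, 1, 0, 0, 1, 0, 1, 0, 1, 0, 1, 0, 1, 0, 0, 2, 1, 0, 4, 3, 2, 1]

Z[0]=32
i=1: i≥r, start 0; Z[1]=11 scan→box=[1,12)
i=2: min(r-i=10, Z[1]=11)=10; Z[2]=10
i=3: min(r-i=9, Z[2]=10)=9; Z[3]=9
i=4: min(r-i=8, Z[3]=9)=8; Z[4]=8
i=5: min(r-i=7, Z[4]=8)=7; Z[5]=7
i=6: min(r-i=6, Z[5]=7)=6; Z[6]=6
i=7: min(r-i=5, Z[6]=6)=5; Z[7]=5
i=8: min(r-i=4, Z[7]=5)=4; Z[8]=4
i=9: min(r-i=3, Z[8]=4)=3; Z[9]=3
i=10: min(r-i=2, Z[9]=3)=2; Z[10]=2
i=11: min(r-i=1, Z[10]=2)=1; Z[11]=1
i=12: i≥r, start 0; Z[12]=0
i=13: i≥r, start 0; Z[13]=0
i=14: i≥r, start 0; Z[14]=1 scan→box=[14,15)
i=15: i≥r, start 0; Z[15]=0
i=16: i≥r, start 0; Z[16]=1 scan→box=[16,17)
i=17: i≥r, start 0; Z[17]=0
i=18: i≥r, start 0; Z[18]=1 scan→box=[18,19)
i=19: i≥r, start 0; Z[19]=0
i=20: i≥r, start 0; Z[20]=1 scan→box=[20,21)
i=21: i≥r, start 0; Z[21]=0
i=22: i≥r, start 0; Z[22]=1 scan→box=[22,23)
i=23: i≥r, start 0; Z[23]=0
i=24: i≥r, start 0; Z[24]=0
i=25: i≥r, start 0; Z[25]=2 scan→box=[25,27)
i=26: min(r-i=1, Z[1]=11)=1; Z[26]=1
i=27: i≥r, start 0; Z[27]=0
i=28: i≥r, start 0; Z[28]=4 scan→box=[28,32)
i=29: min(r-i=3, Z[1]=11)=3; Z[29]=3
i=30: min(r-i=2, Z[2]=10)=2; Z[30]=2
i=31: min(r-i=1, Z[3]=9)=1; Z[31]=1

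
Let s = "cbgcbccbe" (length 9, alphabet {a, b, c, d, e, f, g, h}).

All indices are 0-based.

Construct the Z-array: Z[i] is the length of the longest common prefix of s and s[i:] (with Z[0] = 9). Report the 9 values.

Z[0]=9
i=1: i≥r, start 0; Z[1]=0
i=2: i≥r, start 0; Z[2]=0
i=3: i≥r, start 0; Z[3]=2 scan→box=[3,5)
i=4: min(r-i=1, Z[1]=0)=0; Z[4]=0
i=5: i≥r, start 0; Z[5]=1 scan→box=[5,6)
i=6: i≥r, start 0; Z[6]=2 scan→box=[6,8)
i=7: min(r-i=1, Z[1]=0)=0; Z[7]=0
i=8: i≥r, start 0; Z[8]=0

[9, 0, 0, 2, 0, 1, 2, 0, 0]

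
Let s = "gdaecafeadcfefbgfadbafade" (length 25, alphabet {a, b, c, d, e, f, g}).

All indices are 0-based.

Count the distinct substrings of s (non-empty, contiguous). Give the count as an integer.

sorted suffixes:
  #0 SA[0]=17  'adbafade'
  #1 SA[1]=8  'adcfefbgfadbafade'
  #2 SA[2]=22  'ade'
  #3 SA[3]=2  'aecafeadcfefbgfadbafade'
  #4 SA[4]=20  'afade'
  #5 SA[5]=5  'afeadcfefbgfadbafade'
  #6 SA[6]=19  'bafade'
  #7 SA[7]=14  'bgfadbafade'
  #8 SA[8]=4  'cafeadcfefbgfadbafade'
  #9 SA[9]=10  'cfefbgfadbafade'
  #10 SA[10]=1  'daecafeadcfefbgfadbafade'
  #11 SA[11]=18  'dbafade'
  #12 SA[12]=9  'dcfefbgfadbafade'
  #13 SA[13]=23  'de'
  #14 SA[14]=24  'e'
  #15 SA[15]=7  'eadcfefbgfadbafade'
  #16 SA[16]=3  'ecafeadcfefbgfadbafade'
  #17 SA[17]=12  'efbgfadbafade'
  #18 SA[18]=16  'fadbafade'
  #19 SA[19]=21  'fade'
  #20 SA[20]=13  'fbgfadbafade'
  #21 SA[21]=6  'feadcfefbgfadbafade'
  #22 SA[22]=11  'fefbgfadbafade'
  #23 SA[23]=0  'gdaecafeadcfefbgfadbafade'
  #24 SA[24]=15  'gfadbafade'

SA = [17, 8, 22, 2, 20, 5, 19, 14, 4, 10, 1, 18, 9, 23, 24, 7, 3, 12, 16, 21, 13, 6, 11, 0, 15]
[i] adj suffixes → lcp
  [1] 17/8 → 2 ('ad')
  [2] 8/22 → 2 ('ad')
  [3] 22/2 → 1 ('a')
  [4] 2/20 → 1 ('a')
  [5] 20/5 → 2 ('af')
  [6] 5/19 → 0 ('')
  [7] 19/14 → 1 ('b')
  [8] 14/4 → 0 ('')
  [9] 4/10 → 1 ('c')
  [10] 10/1 → 0 ('')
  [11] 1/18 → 1 ('d')
  [12] 18/9 → 1 ('d')
  [13] 9/23 → 1 ('d')
  [14] 23/24 → 0 ('')
  [15] 24/7 → 1 ('e')
  [16] 7/3 → 1 ('e')
  [17] 3/12 → 1 ('e')
  [18] 12/16 → 0 ('')
  [19] 16/21 → 3 ('fad')
  [20] 21/13 → 1 ('f')
  [21] 13/6 → 1 ('f')
  [22] 6/11 → 2 ('fe')
  [23] 11/0 → 0 ('')
  [24] 0/15 → 1 ('g')

n(n+1)/2 = 25·26/2 = 325
Σ LCP = 0 + 2 + 2 + 1 + 1 + 2 + 0 + 1 + 0 + 1 + 0 + 1 + 1 + 1 + 0 + 1 + 1 + 1 + 0 + 3 + 1 + 1 + 2 + 0 + 1 = 24
distinct = 325 − 24 = 301

301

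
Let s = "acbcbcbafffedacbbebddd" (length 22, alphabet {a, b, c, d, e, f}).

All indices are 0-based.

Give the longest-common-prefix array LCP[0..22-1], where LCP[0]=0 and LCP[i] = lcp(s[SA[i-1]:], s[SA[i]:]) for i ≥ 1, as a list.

rank→(start, suffix):
  0 → (13, 'acbbebddd')
  1 → (0, 'acbcbcbafffedacbbebddd')
  2 → (7, 'afffedacbbebddd')
  3 → (6, 'bafffedacbbebddd')
  4 → (15, 'bbebddd')
  5 → (4, 'bcbafffedacbbebddd')
  6 → (2, 'bcbcbafffedacbbebddd')
  7 → (18, 'bddd')
  8 → (16, 'bebddd')
  9 → (5, 'cbafffedacbbebddd')
  10 → (14, 'cbbebddd')
  11 → (3, 'cbcbafffedacbbebddd')
  12 → (1, 'cbcbcbafffedacbbebddd')
  13 → (21, 'd')
  14 → (12, 'dacbbebddd')
  15 → (20, 'dd')
  16 → (19, 'ddd')
  17 → (17, 'ebddd')
  18 → (11, 'edacbbebddd')
  19 → (10, 'fedacbbebddd')
  20 → (9, 'ffedacbbebddd')
  21 → (8, 'fffedacbbebddd')

SA = [13, 0, 7, 6, 15, 4, 2, 18, 16, 5, 14, 3, 1, 21, 12, 20, 19, 17, 11, 10, 9, 8]
[i] adj suffixes → lcp
  [1] 13/0 → 3 ('acb')
  [2] 0/7 → 1 ('a')
  [3] 7/6 → 0 ('')
  [4] 6/15 → 1 ('b')
  [5] 15/4 → 1 ('b')
  [6] 4/2 → 3 ('bcb')
  [7] 2/18 → 1 ('b')
  [8] 18/16 → 1 ('b')
  [9] 16/5 → 0 ('')
  [10] 5/14 → 2 ('cb')
  [11] 14/3 → 2 ('cb')
  [12] 3/1 → 4 ('cbcb')
  [13] 1/21 → 0 ('')
  [14] 21/12 → 1 ('d')
  [15] 12/20 → 1 ('d')
  [16] 20/19 → 2 ('dd')
  [17] 19/17 → 0 ('')
  [18] 17/11 → 1 ('e')
  [19] 11/10 → 0 ('')
  [20] 10/9 → 1 ('f')
  [21] 9/8 → 2 ('ff')

[0, 3, 1, 0, 1, 1, 3, 1, 1, 0, 2, 2, 4, 0, 1, 1, 2, 0, 1, 0, 1, 2]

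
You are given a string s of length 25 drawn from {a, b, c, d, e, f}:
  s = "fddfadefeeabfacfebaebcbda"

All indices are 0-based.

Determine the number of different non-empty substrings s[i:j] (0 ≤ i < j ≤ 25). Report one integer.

rank→(start, suffix):
  0 → (24, 'a')
  1 → (10, 'abfacfebaebcbda')
  2 → (13, 'acfebaebcbda')
  3 → (4, 'adefeeabfacfebaebcbda')
  4 → (18, 'aebcbda')
  5 → (17, 'baebcbda')
  6 → (20, 'bcbda')
  7 → (22, 'bda')
  8 → (11, 'bfacfebaebcbda')
  9 → (21, 'cbda')
  10 → (14, 'cfebaebcbda')
  11 → (23, 'da')
  12 → (1, 'ddfadefeeabfacfebaebcbda')
  13 → (5, 'defeeabfacfebaebcbda')
  14 → (2, 'dfadefeeabfacfebaebcbda')
  15 → (9, 'eabfacfebaebcbda')
  16 → (16, 'ebaebcbda')
  17 → (19, 'ebcbda')
  18 → (8, 'eeabfacfebaebcbda')
  19 → (6, 'efeeabfacfebaebcbda')
  20 → (12, 'facfebaebcbda')
  21 → (3, 'fadefeeabfacfebaebcbda')
  22 → (0, 'fddfadefeeabfacfebaebcbda')
  23 → (15, 'febaebcbda')
  24 → (7, 'feeabfacfebaebcbda')

SA = [24, 10, 13, 4, 18, 17, 20, 22, 11, 21, 14, 23, 1, 5, 2, 9, 16, 19, 8, 6, 12, 3, 0, 15, 7]
i: (SA[i-1],SA[i]) lcp shared
  1: (24,10) 1 'a'
  2: (10,13) 1 'a'
  3: (13,4) 1 'a'
  4: (4,18) 1 'a'
  5: (18,17) 0 ''
  6: (17,20) 1 'b'
  7: (20,22) 1 'b'
  8: (22,11) 1 'b'
  9: (11,21) 0 ''
  10: (21,14) 1 'c'
  11: (14,23) 0 ''
  12: (23,1) 1 'd'
  13: (1,5) 1 'd'
  14: (5,2) 1 'd'
  15: (2,9) 0 ''
  16: (9,16) 1 'e'
  17: (16,19) 2 'eb'
  18: (19,8) 1 'e'
  19: (8,6) 1 'e'
  20: (6,12) 0 ''
  21: (12,3) 2 'fa'
  22: (3,0) 1 'f'
  23: (0,15) 1 'f'
  24: (15,7) 2 'fe'

n(n+1)/2 = 25·26/2 = 325
Σ LCP = 0 + 1 + 1 + 1 + 1 + 0 + 1 + 1 + 1 + 0 + 1 + 0 + 1 + 1 + 1 + 0 + 1 + 2 + 1 + 1 + 0 + 2 + 1 + 1 + 2 = 22
distinct = 325 − 22 = 303

303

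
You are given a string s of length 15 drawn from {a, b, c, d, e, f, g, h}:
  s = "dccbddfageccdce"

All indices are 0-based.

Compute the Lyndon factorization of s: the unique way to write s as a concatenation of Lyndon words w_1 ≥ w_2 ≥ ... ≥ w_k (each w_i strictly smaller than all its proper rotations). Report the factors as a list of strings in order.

emit factor 1: 'd' (i=0, period=1)
emit factor 2: 'c' (i=1, period=1)
emit factor 3: 'c' (i=2, period=1)
emit factor 4: 'bddf' (i=3, period=4)
emit factor 5: 'ageccdce' (i=7, period=8)

["d", "c", "c", "bddf", "ageccdce"]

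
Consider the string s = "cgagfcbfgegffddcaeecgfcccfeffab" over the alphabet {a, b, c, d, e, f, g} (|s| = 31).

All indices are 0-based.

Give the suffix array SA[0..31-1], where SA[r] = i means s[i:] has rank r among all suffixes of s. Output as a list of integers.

sorted suffixes:
  #0 SA[0]=29  'ab'
  #1 SA[1]=16  'aeecgfcccfeffab'
  #2 SA[2]=2  'agfcbfgegffddcaeecgfcccfeffab'
  #3 SA[3]=30  'b'
  #4 SA[4]=6  'bfgegffddcaeecgfcccfeffab'
  #5 SA[5]=15  'caeecgfcccfeffab'
  #6 SA[6]=5  'cbfgegffddcaeecgfcccfeffab'
  #7 SA[7]=22  'cccfeffab'
  #8 SA[8]=23  'ccfeffab'
  #9 SA[9]=24  'cfeffab'
  #10 SA[10]=0  'cgagfcbfgegffddcaeecgfcccfeffab'
  #11 SA[11]=19  'cgfcccfeffab'
  #12 SA[12]=14  'dcaeecgfcccfeffab'
  #13 SA[13]=13  'ddcaeecgfcccfeffab'
  #14 SA[14]=18  'ecgfcccfeffab'
  #15 SA[15]=17  'eecgfcccfeffab'
  #16 SA[16]=26  'effab'
  #17 SA[17]=9  'egffddcaeecgfcccfeffab'
  #18 SA[18]=28  'fab'
  #19 SA[19]=4  'fcbfgegffddcaeecgfcccfeffab'
  #20 SA[20]=21  'fcccfeffab'
  #21 SA[21]=12  'fddcaeecgfcccfeffab'
  #22 SA[22]=25  'feffab'
  #23 SA[23]=27  'ffab'
  #24 SA[24]=11  'ffddcaeecgfcccfeffab'
  #25 SA[25]=7  'fgegffddcaeecgfcccfeffab'
  #26 SA[26]=1  'gagfcbfgegffddcaeecgfcccfeffab'
  #27 SA[27]=8  'gegffddcaeecgfcccfeffab'
  #28 SA[28]=3  'gfcbfgegffddcaeecgfcccfeffab'
  #29 SA[29]=20  'gfcccfeffab'
  #30 SA[30]=10  'gffddcaeecgfcccfeffab'

[29, 16, 2, 30, 6, 15, 5, 22, 23, 24, 0, 19, 14, 13, 18, 17, 26, 9, 28, 4, 21, 12, 25, 27, 11, 7, 1, 8, 3, 20, 10]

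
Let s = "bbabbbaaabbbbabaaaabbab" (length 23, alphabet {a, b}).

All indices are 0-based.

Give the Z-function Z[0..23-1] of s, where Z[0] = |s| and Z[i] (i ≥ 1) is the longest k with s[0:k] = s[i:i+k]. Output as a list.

[23, 1, 0, 2, 3, 1, 0, 0, 0, 2, 2, 4, 1, 0, 1, 0, 0, 0, 0, 4, 1, 0, 1]

Z[0]=23
i=1: i≥r, start 0; Z[1]=1 grow→box=[1,2)
i=2: i≥r, start 0; Z[2]=0
i=3: i≥r, start 0; Z[3]=2 grow→box=[3,5)
i=4: min(r-i=1, Z[1]=1)=1; Z[4]=3 grow→box=[4,7)
i=5: min(r-i=2, Z[1]=1)=1; Z[5]=1
i=6: min(r-i=1, Z[2]=0)=0; Z[6]=0
i=7: i≥r, start 0; Z[7]=0
i=8: i≥r, start 0; Z[8]=0
i=9: i≥r, start 0; Z[9]=2 grow→box=[9,11)
i=10: min(r-i=1, Z[1]=1)=1; Z[10]=2 grow→box=[10,12)
i=11: min(r-i=1, Z[1]=1)=1; Z[11]=4 grow→box=[11,15)
i=12: min(r-i=3, Z[1]=1)=1; Z[12]=1
i=13: min(r-i=2, Z[2]=0)=0; Z[13]=0
i=14: min(r-i=1, Z[3]=2)=1; Z[14]=1
i=15: i≥r, start 0; Z[15]=0
i=16: i≥r, start 0; Z[16]=0
i=17: i≥r, start 0; Z[17]=0
i=18: i≥r, start 0; Z[18]=0
i=19: i≥r, start 0; Z[19]=4 grow→box=[19,23)
i=20: min(r-i=3, Z[1]=1)=1; Z[20]=1
i=21: min(r-i=2, Z[2]=0)=0; Z[21]=0
i=22: min(r-i=1, Z[3]=2)=1; Z[22]=1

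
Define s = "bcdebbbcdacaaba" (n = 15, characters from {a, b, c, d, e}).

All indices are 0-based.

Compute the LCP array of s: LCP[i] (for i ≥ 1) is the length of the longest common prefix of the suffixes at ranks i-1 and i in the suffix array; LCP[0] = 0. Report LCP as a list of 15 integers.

[0, 1, 1, 1, 0, 1, 2, 1, 3, 0, 1, 2, 0, 1, 0]

rank | idx | suffix
   0 |  14 | a
   1 |  11 | aaba
   2 |  12 | aba
   3 |   9 | acaaba
   4 |  13 | ba
   5 |   4 | bbbcdacaaba
   6 |   5 | bbcdacaaba
   7 |   6 | bcdacaaba
   8 |   0 | bcdebbbcdacaaba
   9 |  10 | caaba
  10 |   7 | cdacaaba
  11 |   1 | cdebbbcdacaaba
  12 |   8 | dacaaba
  13 |   2 | debbbcdacaaba
  14 |   3 | ebbbcdacaaba

SA = [14, 11, 12, 9, 13, 4, 5, 6, 0, 10, 7, 1, 8, 2, 3]
i: (SA[i-1],SA[i]) lcp shared
  1: (14,11) 1 'a'
  2: (11,12) 1 'a'
  3: (12,9) 1 'a'
  4: (9,13) 0 ''
  5: (13,4) 1 'b'
  6: (4,5) 2 'bb'
  7: (5,6) 1 'b'
  8: (6,0) 3 'bcd'
  9: (0,10) 0 ''
  10: (10,7) 1 'c'
  11: (7,1) 2 'cd'
  12: (1,8) 0 ''
  13: (8,2) 1 'd'
  14: (2,3) 0 ''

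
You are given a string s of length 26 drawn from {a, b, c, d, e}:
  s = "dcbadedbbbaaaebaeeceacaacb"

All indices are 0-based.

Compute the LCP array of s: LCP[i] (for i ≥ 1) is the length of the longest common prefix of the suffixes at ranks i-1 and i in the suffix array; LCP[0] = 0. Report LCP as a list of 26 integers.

[0, 2, 2, 1, 2, 1, 1, 2, 0, 1, 2, 2, 1, 2, 0, 1, 2, 1, 0, 1, 1, 0, 1, 1, 1, 1]

rank→(start, suffix):
  0 → (10, 'aaaebaeeceacaacb')
  1 → (22, 'aacb')
  2 → (11, 'aaebaeeceacaacb')
  3 → (20, 'acaacb')
  4 → (23, 'acb')
  5 → (3, 'adedbbbaaaebaeeceacaacb')
  6 → (12, 'aebaeeceacaacb')
  7 → (15, 'aeeceacaacb')
  8 → (25, 'b')
  9 → (9, 'baaaebaeeceacaacb')
  10 → (2, 'badedbbbaaaebaeeceacaacb')
  11 → (14, 'baeeceacaacb')
  12 → (8, 'bbaaaebaeeceacaacb')
  13 → (7, 'bbbaaaebaeeceacaacb')
  14 → (21, 'caacb')
  15 → (24, 'cb')
  16 → (1, 'cbadedbbbaaaebaeeceacaacb')
  17 → (18, 'ceacaacb')
  18 → (6, 'dbbbaaaebaeeceacaacb')
  19 → (0, 'dcbadedbbbaaaebaeeceacaacb')
  20 → (4, 'dedbbbaaaebaeeceacaacb')
  21 → (19, 'eacaacb')
  22 → (13, 'ebaeeceacaacb')
  23 → (17, 'eceacaacb')
  24 → (5, 'edbbbaaaebaeeceacaacb')
  25 → (16, 'eeceacaacb')

SA = [10, 22, 11, 20, 23, 3, 12, 15, 25, 9, 2, 14, 8, 7, 21, 24, 1, 18, 6, 0, 4, 19, 13, 17, 5, 16]
rank  pair      lcp
   1  s[10:],s[22:]  2  'aa'
   2  s[22:],s[11:]  2  'aa'
   3  s[11:],s[20:]  1  'a'
   4  s[20:],s[23:]  2  'ac'
   5  s[23:],s[3:]  1  'a'
   6  s[3:],s[12:]  1  'a'
   7  s[12:],s[15:]  2  'ae'
   8  s[15:],s[25:]  0  ''
   9  s[25:],s[9:]  1  'b'
  10  s[9:],s[2:]  2  'ba'
  11  s[2:],s[14:]  2  'ba'
  12  s[14:],s[8:]  1  'b'
  13  s[8:],s[7:]  2  'bb'
  14  s[7:],s[21:]  0  ''
  15  s[21:],s[24:]  1  'c'
  16  s[24:],s[1:]  2  'cb'
  17  s[1:],s[18:]  1  'c'
  18  s[18:],s[6:]  0  ''
  19  s[6:],s[0:]  1  'd'
  20  s[0:],s[4:]  1  'd'
  21  s[4:],s[19:]  0  ''
  22  s[19:],s[13:]  1  'e'
  23  s[13:],s[17:]  1  'e'
  24  s[17:],s[5:]  1  'e'
  25  s[5:],s[16:]  1  'e'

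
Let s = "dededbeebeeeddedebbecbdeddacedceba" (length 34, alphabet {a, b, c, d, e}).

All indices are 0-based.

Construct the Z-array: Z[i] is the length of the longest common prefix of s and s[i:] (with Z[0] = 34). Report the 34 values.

Z[0]=34
i=1: fresh scan; Z[1]=0
i=2: fresh scan; Z[2]=3 extend→box=[2,5)
i=3: min(r-i=2, Z[1]=0)=0; Z[3]=0
i=4: min(r-i=1, Z[2]=3)=1; Z[4]=1
i=5: fresh scan; Z[5]=0
i=6: fresh scan; Z[6]=0
i=7: fresh scan; Z[7]=0
i=8: fresh scan; Z[8]=0
i=9: fresh scan; Z[9]=0
i=10: fresh scan; Z[10]=0
i=11: fresh scan; Z[11]=0
i=12: fresh scan; Z[12]=1 extend→box=[12,13)
i=13: fresh scan; Z[13]=4 extend→box=[13,17)
i=14: min(r-i=3, Z[1]=0)=0; Z[14]=0
i=15: min(r-i=2, Z[2]=3)=2; Z[15]=2
i=16: min(r-i=1, Z[3]=0)=0; Z[16]=0
i=17: fresh scan; Z[17]=0
i=18: fresh scan; Z[18]=0
i=19: fresh scan; Z[19]=0
i=20: fresh scan; Z[20]=0
i=21: fresh scan; Z[21]=0
i=22: fresh scan; Z[22]=3 extend→box=[22,25)
i=23: min(r-i=2, Z[1]=0)=0; Z[23]=0
i=24: min(r-i=1, Z[2]=3)=1; Z[24]=1
i=25: fresh scan; Z[25]=1 extend→box=[25,26)
i=26: fresh scan; Z[26]=0
i=27: fresh scan; Z[27]=0
i=28: fresh scan; Z[28]=0
i=29: fresh scan; Z[29]=1 extend→box=[29,30)
i=30: fresh scan; Z[30]=0
i=31: fresh scan; Z[31]=0
i=32: fresh scan; Z[32]=0
i=33: fresh scan; Z[33]=0

[34, 0, 3, 0, 1, 0, 0, 0, 0, 0, 0, 0, 1, 4, 0, 2, 0, 0, 0, 0, 0, 0, 3, 0, 1, 1, 0, 0, 0, 1, 0, 0, 0, 0]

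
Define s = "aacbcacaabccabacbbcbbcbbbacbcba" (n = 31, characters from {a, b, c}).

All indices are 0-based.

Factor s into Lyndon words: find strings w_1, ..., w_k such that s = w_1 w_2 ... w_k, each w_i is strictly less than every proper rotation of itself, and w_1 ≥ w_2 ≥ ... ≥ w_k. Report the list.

["aacbcac", "aabccabacbbcbbcbbbacbcb", "a"]

emit factor 1: 'aacbcac' (i=0, period=7)
emit factor 2: 'aabccabacbbcbbcbbbacbcb' (i=7, period=23)
emit factor 3: 'a' (i=30, period=1)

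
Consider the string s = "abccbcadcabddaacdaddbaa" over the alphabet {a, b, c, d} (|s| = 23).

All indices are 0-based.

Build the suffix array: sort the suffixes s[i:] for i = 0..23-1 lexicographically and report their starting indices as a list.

[22, 21, 13, 0, 9, 14, 6, 17, 20, 4, 1, 10, 8, 5, 3, 2, 15, 12, 16, 19, 7, 11, 18]

sorted suffixes:
  #0 SA[0]=22  'a'
  #1 SA[1]=21  'aa'
  #2 SA[2]=13  'aacdaddbaa'
  #3 SA[3]=0  'abccbcadcabddaacdaddbaa'
  #4 SA[4]=9  'abddaacdaddbaa'
  #5 SA[5]=14  'acdaddbaa'
  #6 SA[6]=6  'adcabddaacdaddbaa'
  #7 SA[7]=17  'addbaa'
  #8 SA[8]=20  'baa'
  #9 SA[9]=4  'bcadcabddaacdaddbaa'
  #10 SA[10]=1  'bccbcadcabddaacdaddbaa'
  #11 SA[11]=10  'bddaacdaddbaa'
  #12 SA[12]=8  'cabddaacdaddbaa'
  #13 SA[13]=5  'cadcabddaacdaddbaa'
  #14 SA[14]=3  'cbcadcabddaacdaddbaa'
  #15 SA[15]=2  'ccbcadcabddaacdaddbaa'
  #16 SA[16]=15  'cdaddbaa'
  #17 SA[17]=12  'daacdaddbaa'
  #18 SA[18]=16  'daddbaa'
  #19 SA[19]=19  'dbaa'
  #20 SA[20]=7  'dcabddaacdaddbaa'
  #21 SA[21]=11  'ddaacdaddbaa'
  #22 SA[22]=18  'ddbaa'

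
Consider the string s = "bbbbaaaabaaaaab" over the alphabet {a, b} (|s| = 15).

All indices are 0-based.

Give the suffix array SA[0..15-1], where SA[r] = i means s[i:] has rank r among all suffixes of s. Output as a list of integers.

rank | idx | suffix
   0 |   9 | aaaaab
   1 |  10 | aaaab
   2 |   4 | aaaabaaaaab
   3 |  11 | aaab
   4 |   5 | aaabaaaaab
   5 |  12 | aab
   6 |   6 | aabaaaaab
   7 |  13 | ab
   8 |   7 | abaaaaab
   9 |  14 | b
  10 |   8 | baaaaab
  11 |   3 | baaaabaaaaab
  12 |   2 | bbaaaabaaaaab
  13 |   1 | bbbaaaabaaaaab
  14 |   0 | bbbbaaaabaaaaab

[9, 10, 4, 11, 5, 12, 6, 13, 7, 14, 8, 3, 2, 1, 0]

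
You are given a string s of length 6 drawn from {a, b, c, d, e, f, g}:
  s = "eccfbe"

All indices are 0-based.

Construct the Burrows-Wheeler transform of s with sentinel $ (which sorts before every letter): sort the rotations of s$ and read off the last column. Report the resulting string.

efecb$c

rank  rotation last
    0  $eccfbe  e
    1  be$eccf  f
    2  ccfbe$e  e
    3  cfbe$ec  c
    4  e$eccfb  b
    5  eccfbe$  $
    6  fbe$ecc  c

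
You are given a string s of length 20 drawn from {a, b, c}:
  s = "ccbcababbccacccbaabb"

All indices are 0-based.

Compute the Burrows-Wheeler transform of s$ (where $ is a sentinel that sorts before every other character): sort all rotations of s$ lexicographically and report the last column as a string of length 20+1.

rank  rotation               last
    0  $ccbcababbccacccbaabb  b
    1  aabb$ccbcababbccacccb  b
    2  ababbccacccbaabb$ccbc  c
    3  abb$ccbcababbccacccba  a
    4  abbccacccbaabb$ccbcab  b
    5  acccbaabb$ccbcababbcc  c
    6  b$ccbcababbccacccbaab  b
    7  baabb$ccbcababbccaccc  c
    8  babbccacccbaabb$ccbca  a
    9  bb$ccbcababbccacccbaa  a
   10  bbccacccbaabb$ccbcaba  a
   11  bcababbccacccbaabb$cc  c
   12  bccacccbaabb$ccbcabab  b
   13  cababbccacccbaabb$ccb  b
   14  cacccbaabb$ccbcababbc  c
   15  cbaabb$ccbcababbccacc  c
   16  cbcababbccacccbaabb$c  c
   17  ccacccbaabb$ccbcababb  b
   18  ccbaabb$ccbcababbccac  c
   19  ccbcababbccacccbaabb$  $
   20  cccbaabb$ccbcababbcca  a

bbcabcbcaaacbbcccbc$a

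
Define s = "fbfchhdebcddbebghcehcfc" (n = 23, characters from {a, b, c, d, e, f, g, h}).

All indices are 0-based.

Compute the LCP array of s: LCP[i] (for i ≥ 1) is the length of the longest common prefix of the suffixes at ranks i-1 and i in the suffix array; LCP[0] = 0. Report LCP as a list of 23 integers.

rank | idx | suffix
   0 |   8 | bcddbebghcehcfc
   1 |  12 | bebghcehcfc
   2 |   1 | bfchhdebcddbebghcehcfc
   3 |  14 | bghcehcfc
   4 |  22 | c
   5 |   9 | cddbebghcehcfc
   6 |  17 | cehcfc
   7 |  20 | cfc
   8 |   3 | chhdebcddbebghcehcfc
   9 |  11 | dbebghcehcfc
  10 |  10 | ddbebghcehcfc
  11 |   6 | debcddbebghcehcfc
  12 |   7 | ebcddbebghcehcfc
  13 |  13 | ebghcehcfc
  14 |  18 | ehcfc
  15 |   0 | fbfchhdebcddbebghcehcfc
  16 |  21 | fc
  17 |   2 | fchhdebcddbebghcehcfc
  18 |  15 | ghcehcfc
  19 |  16 | hcehcfc
  20 |  19 | hcfc
  21 |   5 | hdebcddbebghcehcfc
  22 |   4 | hhdebcddbebghcehcfc

SA = [8, 12, 1, 14, 22, 9, 17, 20, 3, 11, 10, 6, 7, 13, 18, 0, 21, 2, 15, 16, 19, 5, 4]
rank  pair      lcp
   1  s[8:],s[12:]  1  'b'
   2  s[12:],s[1:]  1  'b'
   3  s[1:],s[14:]  1  'b'
   4  s[14:],s[22:]  0  ''
   5  s[22:],s[9:]  1  'c'
   6  s[9:],s[17:]  1  'c'
   7  s[17:],s[20:]  1  'c'
   8  s[20:],s[3:]  1  'c'
   9  s[3:],s[11:]  0  ''
  10  s[11:],s[10:]  1  'd'
  11  s[10:],s[6:]  1  'd'
  12  s[6:],s[7:]  0  ''
  13  s[7:],s[13:]  2  'eb'
  14  s[13:],s[18:]  1  'e'
  15  s[18:],s[0:]  0  ''
  16  s[0:],s[21:]  1  'f'
  17  s[21:],s[2:]  2  'fc'
  18  s[2:],s[15:]  0  ''
  19  s[15:],s[16:]  0  ''
  20  s[16:],s[19:]  2  'hc'
  21  s[19:],s[5:]  1  'h'
  22  s[5:],s[4:]  1  'h'

[0, 1, 1, 1, 0, 1, 1, 1, 1, 0, 1, 1, 0, 2, 1, 0, 1, 2, 0, 0, 2, 1, 1]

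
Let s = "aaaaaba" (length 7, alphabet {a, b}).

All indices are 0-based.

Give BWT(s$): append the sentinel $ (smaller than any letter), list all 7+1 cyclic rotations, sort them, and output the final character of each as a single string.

rank  rotation  last
    0  $aaaaaba  a
    1  a$aaaaab  b
    2  aaaaaba$  $
    3  aaaaba$a  a
    4  aaaba$aa  a
    5  aaba$aaa  a
    6  aba$aaaa  a
    7  ba$aaaaa  a

ab$aaaaa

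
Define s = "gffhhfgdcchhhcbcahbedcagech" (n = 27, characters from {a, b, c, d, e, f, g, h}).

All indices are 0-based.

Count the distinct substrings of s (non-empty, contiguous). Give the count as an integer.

sorted suffixes:
  #0 SA[0]=22  'agech'
  #1 SA[1]=16  'ahbedcagech'
  #2 SA[2]=14  'bcahbedcagech'
  #3 SA[3]=18  'bedcagech'
  #4 SA[4]=21  'cagech'
  #5 SA[5]=15  'cahbedcagech'
  #6 SA[6]=13  'cbcahbedcagech'
  #7 SA[7]=8  'cchhhcbcahbedcagech'
  #8 SA[8]=25  'ch'
  #9 SA[9]=9  'chhhcbcahbedcagech'
  #10 SA[10]=20  'dcagech'
  #11 SA[11]=7  'dcchhhcbcahbedcagech'
  #12 SA[12]=24  'ech'
  #13 SA[13]=19  'edcagech'
  #14 SA[14]=1  'ffhhfgdcchhhcbcahbedcagech'
  #15 SA[15]=5  'fgdcchhhcbcahbedcagech'
  #16 SA[16]=2  'fhhfgdcchhhcbcahbedcagech'
  #17 SA[17]=6  'gdcchhhcbcahbedcagech'
  #18 SA[18]=23  'gech'
  #19 SA[19]=0  'gffhhfgdcchhhcbcahbedcagech'
  #20 SA[20]=26  'h'
  #21 SA[21]=17  'hbedcagech'
  #22 SA[22]=12  'hcbcahbedcagech'
  #23 SA[23]=4  'hfgdcchhhcbcahbedcagech'
  #24 SA[24]=11  'hhcbcahbedcagech'
  #25 SA[25]=3  'hhfgdcchhhcbcahbedcagech'
  #26 SA[26]=10  'hhhcbcahbedcagech'

SA = [22, 16, 14, 18, 21, 15, 13, 8, 25, 9, 20, 7, 24, 19, 1, 5, 2, 6, 23, 0, 26, 17, 12, 4, 11, 3, 10]
rank  pair      lcp
   1  s[22:],s[16:]  1  'a'
   2  s[16:],s[14:]  0  ''
   3  s[14:],s[18:]  1  'b'
   4  s[18:],s[21:]  0  ''
   5  s[21:],s[15:]  2  'ca'
   6  s[15:],s[13:]  1  'c'
   7  s[13:],s[8:]  1  'c'
   8  s[8:],s[25:]  1  'c'
   9  s[25:],s[9:]  2  'ch'
  10  s[9:],s[20:]  0  ''
  11  s[20:],s[7:]  2  'dc'
  12  s[7:],s[24:]  0  ''
  13  s[24:],s[19:]  1  'e'
  14  s[19:],s[1:]  0  ''
  15  s[1:],s[5:]  1  'f'
  16  s[5:],s[2:]  1  'f'
  17  s[2:],s[6:]  0  ''
  18  s[6:],s[23:]  1  'g'
  19  s[23:],s[0:]  1  'g'
  20  s[0:],s[26:]  0  ''
  21  s[26:],s[17:]  1  'h'
  22  s[17:],s[12:]  1  'h'
  23  s[12:],s[4:]  1  'h'
  24  s[4:],s[11:]  1  'h'
  25  s[11:],s[3:]  2  'hh'
  26  s[3:],s[10:]  2  'hh'

n(n+1)/2 = 27·28/2 = 378
Σ LCP = 0 + 1 + 0 + 1 + 0 + 2 + 1 + 1 + 1 + 2 + 0 + 2 + 0 + 1 + 0 + 1 + 1 + 0 + 1 + 1 + 0 + 1 + 1 + 1 + 1 + 2 + 2 = 24
distinct = 378 − 24 = 354

354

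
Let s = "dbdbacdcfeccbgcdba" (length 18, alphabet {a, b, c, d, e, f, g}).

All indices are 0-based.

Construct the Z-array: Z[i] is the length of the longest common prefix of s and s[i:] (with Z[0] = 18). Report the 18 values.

Z[0]=18
i=1: i≥r, start 0; Z[1]=0
i=2: i≥r, start 0; Z[2]=2 extend→box=[2,4)
i=3: min(r-i=1, Z[1]=0)=0; Z[3]=0
i=4: i≥r, start 0; Z[4]=0
i=5: i≥r, start 0; Z[5]=0
i=6: i≥r, start 0; Z[6]=1 extend→box=[6,7)
i=7: i≥r, start 0; Z[7]=0
i=8: i≥r, start 0; Z[8]=0
i=9: i≥r, start 0; Z[9]=0
i=10: i≥r, start 0; Z[10]=0
i=11: i≥r, start 0; Z[11]=0
i=12: i≥r, start 0; Z[12]=0
i=13: i≥r, start 0; Z[13]=0
i=14: i≥r, start 0; Z[14]=0
i=15: i≥r, start 0; Z[15]=2 extend→box=[15,17)
i=16: min(r-i=1, Z[1]=0)=0; Z[16]=0
i=17: i≥r, start 0; Z[17]=0

[18, 0, 2, 0, 0, 0, 1, 0, 0, 0, 0, 0, 0, 0, 0, 2, 0, 0]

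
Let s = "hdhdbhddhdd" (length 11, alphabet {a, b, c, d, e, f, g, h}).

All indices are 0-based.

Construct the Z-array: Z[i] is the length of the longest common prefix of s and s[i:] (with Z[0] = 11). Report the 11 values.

[11, 0, 2, 0, 0, 2, 0, 0, 2, 0, 0]

Z[0]=11
i=1: i≥r, start 0; Z[1]=0
i=2: i≥r, start 0; Z[2]=2 extend→box=[2,4)
i=3: min(r-i=1, Z[1]=0)=0; Z[3]=0
i=4: i≥r, start 0; Z[4]=0
i=5: i≥r, start 0; Z[5]=2 extend→box=[5,7)
i=6: min(r-i=1, Z[1]=0)=0; Z[6]=0
i=7: i≥r, start 0; Z[7]=0
i=8: i≥r, start 0; Z[8]=2 extend→box=[8,10)
i=9: min(r-i=1, Z[1]=0)=0; Z[9]=0
i=10: i≥r, start 0; Z[10]=0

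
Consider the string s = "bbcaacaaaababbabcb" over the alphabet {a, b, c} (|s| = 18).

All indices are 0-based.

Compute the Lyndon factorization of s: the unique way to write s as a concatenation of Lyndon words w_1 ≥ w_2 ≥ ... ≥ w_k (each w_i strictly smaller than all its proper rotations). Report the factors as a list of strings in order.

["bbc", "aac", "aaaababbabcb"]

emit factor 1: 'bbc' (i=0, period=3)
emit factor 2: 'aac' (i=3, period=3)
emit factor 3: 'aaaababbabcb' (i=6, period=12)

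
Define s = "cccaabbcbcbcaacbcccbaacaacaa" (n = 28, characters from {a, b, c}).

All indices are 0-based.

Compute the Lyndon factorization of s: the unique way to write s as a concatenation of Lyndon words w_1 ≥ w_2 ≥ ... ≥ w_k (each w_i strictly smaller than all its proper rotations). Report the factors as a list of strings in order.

emit factor 1: 'c' (i=0, period=1)
emit factor 2: 'c' (i=1, period=1)
emit factor 3: 'c' (i=2, period=1)
emit factor 4: 'aabbcbcbcaacbcccbaacaac' (i=3, period=23)
emit factor 5: 'a' (i=26, period=1)
emit factor 6: 'a' (i=27, period=1)

["c", "c", "c", "aabbcbcbcaacbcccbaacaac", "a", "a"]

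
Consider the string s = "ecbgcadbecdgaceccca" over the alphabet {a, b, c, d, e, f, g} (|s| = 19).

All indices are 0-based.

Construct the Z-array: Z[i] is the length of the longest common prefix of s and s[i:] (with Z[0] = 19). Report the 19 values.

[19, 0, 0, 0, 0, 0, 0, 0, 2, 0, 0, 0, 0, 0, 2, 0, 0, 0, 0]

Z[0]=19
i=1: outside box; Z[1]=0
i=2: outside box; Z[2]=0
i=3: outside box; Z[3]=0
i=4: outside box; Z[4]=0
i=5: outside box; Z[5]=0
i=6: outside box; Z[6]=0
i=7: outside box; Z[7]=0
i=8: outside box; Z[8]=2 grow→box=[8,10)
i=9: min(r-i=1, Z[1]=0)=0; Z[9]=0
i=10: outside box; Z[10]=0
i=11: outside box; Z[11]=0
i=12: outside box; Z[12]=0
i=13: outside box; Z[13]=0
i=14: outside box; Z[14]=2 grow→box=[14,16)
i=15: min(r-i=1, Z[1]=0)=0; Z[15]=0
i=16: outside box; Z[16]=0
i=17: outside box; Z[17]=0
i=18: outside box; Z[18]=0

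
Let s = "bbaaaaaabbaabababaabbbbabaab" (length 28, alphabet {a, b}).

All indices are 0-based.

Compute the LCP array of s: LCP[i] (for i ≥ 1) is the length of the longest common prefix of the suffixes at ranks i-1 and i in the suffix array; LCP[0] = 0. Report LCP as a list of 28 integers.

rank | idx | suffix
   0 |   2 | aaaaaabbaabababaabbbbabaab
   1 |   3 | aaaaabbaabababaabbbbabaab
   2 |   4 | aaaabbaabababaabbbbabaab
   3 |   5 | aaabbaabababaabbbbabaab
   4 |  25 | aab
   5 |  10 | aabababaabbbbabaab
   6 |   6 | aabbaabababaabbbbabaab
   7 |  17 | aabbbbabaab
   8 |  26 | ab
   9 |  23 | abaab
  10 |  15 | abaabbbbabaab
  11 |  13 | ababaabbbbabaab
  12 |  11 | abababaabbbbabaab
  13 |   7 | abbaabababaabbbbabaab
  14 |  18 | abbbbabaab
  15 |  27 | b
  16 |   1 | baaaaaabbaabababaabbbbabaab
  17 |  24 | baab
  18 |   9 | baabababaabbbbabaab
  19 |  16 | baabbbbabaab
  20 |  22 | babaab
  21 |  14 | babaabbbbabaab
  22 |  12 | bababaabbbbabaab
  23 |   0 | bbaaaaaabbaabababaabbbbabaab
  24 |   8 | bbaabababaabbbbabaab
  25 |  21 | bbabaab
  26 |  20 | bbbabaab
  27 |  19 | bbbbabaab

SA = [2, 3, 4, 5, 25, 10, 6, 17, 26, 23, 15, 13, 11, 7, 18, 27, 1, 24, 9, 16, 22, 14, 12, 0, 8, 21, 20, 19]
[i] adj suffixes → lcp
  [1] 2/3 → 5 ('aaaaa')
  [2] 3/4 → 4 ('aaaa')
  [3] 4/5 → 3 ('aaa')
  [4] 5/25 → 2 ('aa')
  [5] 25/10 → 3 ('aab')
  [6] 10/6 → 3 ('aab')
  [7] 6/17 → 4 ('aabb')
  [8] 17/26 → 1 ('a')
  [9] 26/23 → 2 ('ab')
  [10] 23/15 → 5 ('abaab')
  [11] 15/13 → 3 ('aba')
  [12] 13/11 → 5 ('ababa')
  [13] 11/7 → 2 ('ab')
  [14] 7/18 → 3 ('abb')
  [15] 18/27 → 0 ('')
  [16] 27/1 → 1 ('b')
  [17] 1/24 → 3 ('baa')
  [18] 24/9 → 4 ('baab')
  [19] 9/16 → 4 ('baab')
  [20] 16/22 → 2 ('ba')
  [21] 22/14 → 6 ('babaab')
  [22] 14/12 → 4 ('baba')
  [23] 12/0 → 1 ('b')
  [24] 0/8 → 4 ('bbaa')
  [25] 8/21 → 3 ('bba')
  [26] 21/20 → 2 ('bb')
  [27] 20/19 → 3 ('bbb')

[0, 5, 4, 3, 2, 3, 3, 4, 1, 2, 5, 3, 5, 2, 3, 0, 1, 3, 4, 4, 2, 6, 4, 1, 4, 3, 2, 3]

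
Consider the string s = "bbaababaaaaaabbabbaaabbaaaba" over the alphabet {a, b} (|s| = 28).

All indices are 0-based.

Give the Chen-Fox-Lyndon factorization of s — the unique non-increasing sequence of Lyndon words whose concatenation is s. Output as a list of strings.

emit factor 1: 'b' (i=0, period=1)
emit factor 2: 'b' (i=1, period=1)
emit factor 3: 'aabab' (i=2, period=5)
emit factor 4: 'aaaaaabbabbaaabbaaab' (i=7, period=20)
emit factor 5: 'a' (i=27, period=1)

["b", "b", "aabab", "aaaaaabbabbaaabbaaab", "a"]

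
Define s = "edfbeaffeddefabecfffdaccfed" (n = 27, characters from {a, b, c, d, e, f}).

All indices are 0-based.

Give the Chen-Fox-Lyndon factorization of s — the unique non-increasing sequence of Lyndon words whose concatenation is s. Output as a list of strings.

emit factor 1: 'e' (i=0, period=1)
emit factor 2: 'df' (i=1, period=2)
emit factor 3: 'be' (i=3, period=2)
emit factor 4: 'affeddef' (i=5, period=8)
emit factor 5: 'abecfffdaccfed' (i=13, period=14)

["e", "df", "be", "affeddef", "abecfffdaccfed"]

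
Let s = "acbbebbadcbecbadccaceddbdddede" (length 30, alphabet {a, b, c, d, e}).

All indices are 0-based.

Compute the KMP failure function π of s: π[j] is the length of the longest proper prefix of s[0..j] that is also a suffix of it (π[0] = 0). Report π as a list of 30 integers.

π[0] = 0
j=1 s[j]='c': π[1]=0 (border '')
j=2 s[j]='b': π[2]=0 (border '')
j=3 s[j]='b': π[3]=0 (border '')
j=4 s[j]='e': π[4]=0 (border '')
j=5 s[j]='b': π[5]=0 (border '')
j=6 s[j]='b': π[6]=0 (border '')
j=7 s[j]='a': π[7]=1 (border 'a')
j=8 s[j]='d': k: 1→0; π[8]=0 (border '')
j=9 s[j]='c': π[9]=0 (border '')
j=10 s[j]='b': π[10]=0 (border '')
j=11 s[j]='e': π[11]=0 (border '')
j=12 s[j]='c': π[12]=0 (border '')
j=13 s[j]='b': π[13]=0 (border '')
j=14 s[j]='a': π[14]=1 (border 'a')
j=15 s[j]='d': k: 1→0; π[15]=0 (border '')
j=16 s[j]='c': π[16]=0 (border '')
j=17 s[j]='c': π[17]=0 (border '')
j=18 s[j]='a': π[18]=1 (border 'a')
j=19 s[j]='c': π[19]=2 (border 'ac')
j=20 s[j]='e': k: 2→0; π[20]=0 (border '')
j=21 s[j]='d': π[21]=0 (border '')
j=22 s[j]='d': π[22]=0 (border '')
j=23 s[j]='b': π[23]=0 (border '')
j=24 s[j]='d': π[24]=0 (border '')
j=25 s[j]='d': π[25]=0 (border '')
j=26 s[j]='d': π[26]=0 (border '')
j=27 s[j]='e': π[27]=0 (border '')
j=28 s[j]='d': π[28]=0 (border '')
j=29 s[j]='e': π[29]=0 (border '')

[0, 0, 0, 0, 0, 0, 0, 1, 0, 0, 0, 0, 0, 0, 1, 0, 0, 0, 1, 2, 0, 0, 0, 0, 0, 0, 0, 0, 0, 0]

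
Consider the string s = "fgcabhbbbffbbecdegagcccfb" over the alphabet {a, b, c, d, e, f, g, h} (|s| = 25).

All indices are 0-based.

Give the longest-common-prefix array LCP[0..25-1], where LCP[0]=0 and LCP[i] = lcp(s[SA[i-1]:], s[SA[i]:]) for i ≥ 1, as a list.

[0, 1, 0, 1, 2, 2, 1, 1, 1, 0, 1, 2, 1, 1, 0, 0, 1, 0, 2, 1, 1, 0, 1, 2, 0]

sorted suffixes:
  #0 SA[0]=3  'abhbbbffbbecdegagcccfb'
  #1 SA[1]=18  'agcccfb'
  #2 SA[2]=24  'b'
  #3 SA[3]=6  'bbbffbbecdegagcccfb'
  #4 SA[4]=11  'bbecdegagcccfb'
  #5 SA[5]=7  'bbffbbecdegagcccfb'
  #6 SA[6]=12  'becdegagcccfb'
  #7 SA[7]=8  'bffbbecdegagcccfb'
  #8 SA[8]=4  'bhbbbffbbecdegagcccfb'
  #9 SA[9]=2  'cabhbbbffbbecdegagcccfb'
  #10 SA[10]=20  'cccfb'
  #11 SA[11]=21  'ccfb'
  #12 SA[12]=14  'cdegagcccfb'
  #13 SA[13]=22  'cfb'
  #14 SA[14]=15  'degagcccfb'
  #15 SA[15]=13  'ecdegagcccfb'
  #16 SA[16]=16  'egagcccfb'
  #17 SA[17]=23  'fb'
  #18 SA[18]=10  'fbbecdegagcccfb'
  #19 SA[19]=9  'ffbbecdegagcccfb'
  #20 SA[20]=0  'fgcabhbbbffbbecdegagcccfb'
  #21 SA[21]=17  'gagcccfb'
  #22 SA[22]=1  'gcabhbbbffbbecdegagcccfb'
  #23 SA[23]=19  'gcccfb'
  #24 SA[24]=5  'hbbbffbbecdegagcccfb'

SA = [3, 18, 24, 6, 11, 7, 12, 8, 4, 2, 20, 21, 14, 22, 15, 13, 16, 23, 10, 9, 0, 17, 1, 19, 5]
i: (SA[i-1],SA[i]) lcp shared
  1: (3,18) 1 'a'
  2: (18,24) 0 ''
  3: (24,6) 1 'b'
  4: (6,11) 2 'bb'
  5: (11,7) 2 'bb'
  6: (7,12) 1 'b'
  7: (12,8) 1 'b'
  8: (8,4) 1 'b'
  9: (4,2) 0 ''
  10: (2,20) 1 'c'
  11: (20,21) 2 'cc'
  12: (21,14) 1 'c'
  13: (14,22) 1 'c'
  14: (22,15) 0 ''
  15: (15,13) 0 ''
  16: (13,16) 1 'e'
  17: (16,23) 0 ''
  18: (23,10) 2 'fb'
  19: (10,9) 1 'f'
  20: (9,0) 1 'f'
  21: (0,17) 0 ''
  22: (17,1) 1 'g'
  23: (1,19) 2 'gc'
  24: (19,5) 0 ''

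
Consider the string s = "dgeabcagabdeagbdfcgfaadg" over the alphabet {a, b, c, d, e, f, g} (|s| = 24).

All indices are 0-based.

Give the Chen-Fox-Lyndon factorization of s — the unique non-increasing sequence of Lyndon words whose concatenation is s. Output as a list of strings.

["dge", "abcagabdeagbdfcgf", "aadg"]

emit factor 1: 'dge' (i=0, period=3)
emit factor 2: 'abcagabdeagbdfcgf' (i=3, period=17)
emit factor 3: 'aadg' (i=20, period=4)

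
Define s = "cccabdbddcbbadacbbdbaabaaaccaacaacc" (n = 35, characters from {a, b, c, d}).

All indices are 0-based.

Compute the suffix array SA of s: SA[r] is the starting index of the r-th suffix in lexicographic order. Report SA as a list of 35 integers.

sorted suffixes:
  #0 SA[0]=23  'aaaccaacaacc'
  #1 SA[1]=20  'aabaaaccaacaacc'
  #2 SA[2]=28  'aacaacc'
  #3 SA[3]=31  'aacc'
  #4 SA[4]=24  'aaccaacaacc'
  #5 SA[5]=21  'abaaaccaacaacc'
  #6 SA[6]=3  'abdbddcbbadacbbdbaabaaaccaacaacc'
  #7 SA[7]=29  'acaacc'
  #8 SA[8]=14  'acbbdbaabaaaccaacaacc'
  #9 SA[9]=32  'acc'
  #10 SA[10]=25  'accaacaacc'
  #11 SA[11]=12  'adacbbdbaabaaaccaacaacc'
  #12 SA[12]=22  'baaaccaacaacc'
  #13 SA[13]=19  'baabaaaccaacaacc'
  #14 SA[14]=11  'badacbbdbaabaaaccaacaacc'
  #15 SA[15]=10  'bbadacbbdbaabaaaccaacaacc'
  #16 SA[16]=16  'bbdbaabaaaccaacaacc'
  #17 SA[17]=17  'bdbaabaaaccaacaacc'
  #18 SA[18]=4  'bdbddcbbadacbbdbaabaaaccaacaacc'
  #19 SA[19]=6  'bddcbbadacbbdbaabaaaccaacaacc'
  #20 SA[20]=34  'c'
  #21 SA[21]=27  'caacaacc'
  #22 SA[22]=30  'caacc'
  #23 SA[23]=2  'cabdbddcbbadacbbdbaabaaaccaacaacc'
  #24 SA[24]=9  'cbbadacbbdbaabaaaccaacaacc'
  #25 SA[25]=15  'cbbdbaabaaaccaacaacc'
  #26 SA[26]=33  'cc'
  #27 SA[27]=26  'ccaacaacc'
  #28 SA[28]=1  'ccabdbddcbbadacbbdbaabaaaccaacaacc'
  #29 SA[29]=0  'cccabdbddcbbadacbbdbaabaaaccaacaacc'
  #30 SA[30]=13  'dacbbdbaabaaaccaacaacc'
  #31 SA[31]=18  'dbaabaaaccaacaacc'
  #32 SA[32]=5  'dbddcbbadacbbdbaabaaaccaacaacc'
  #33 SA[33]=8  'dcbbadacbbdbaabaaaccaacaacc'
  #34 SA[34]=7  'ddcbbadacbbdbaabaaaccaacaacc'

[23, 20, 28, 31, 24, 21, 3, 29, 14, 32, 25, 12, 22, 19, 11, 10, 16, 17, 4, 6, 34, 27, 30, 2, 9, 15, 33, 26, 1, 0, 13, 18, 5, 8, 7]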